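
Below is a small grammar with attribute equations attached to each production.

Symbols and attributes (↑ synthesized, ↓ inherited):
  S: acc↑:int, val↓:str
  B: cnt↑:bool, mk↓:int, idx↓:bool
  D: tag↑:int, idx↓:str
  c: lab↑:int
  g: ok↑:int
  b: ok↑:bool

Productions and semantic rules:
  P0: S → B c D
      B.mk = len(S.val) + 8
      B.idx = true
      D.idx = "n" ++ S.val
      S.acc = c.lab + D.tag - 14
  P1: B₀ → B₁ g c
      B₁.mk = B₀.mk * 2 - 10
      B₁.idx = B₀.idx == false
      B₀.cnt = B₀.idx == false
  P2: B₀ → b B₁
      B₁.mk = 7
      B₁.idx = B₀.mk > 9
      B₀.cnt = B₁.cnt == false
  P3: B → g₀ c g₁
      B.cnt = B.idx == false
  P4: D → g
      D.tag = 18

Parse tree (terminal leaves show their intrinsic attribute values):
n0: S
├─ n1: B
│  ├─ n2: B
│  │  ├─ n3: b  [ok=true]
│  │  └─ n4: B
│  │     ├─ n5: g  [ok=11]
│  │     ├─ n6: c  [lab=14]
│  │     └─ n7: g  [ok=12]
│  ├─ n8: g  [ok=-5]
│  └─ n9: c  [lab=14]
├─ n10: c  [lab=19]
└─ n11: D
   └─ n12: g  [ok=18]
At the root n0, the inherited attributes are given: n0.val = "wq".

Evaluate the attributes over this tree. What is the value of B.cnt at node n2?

true

1. n0.val = "wq"  [given at root]
2. n1.mk = 10  [len(S.val) + 8]
3. n1.idx = true  [true]
4. n2.mk = 10  [B₀.mk * 2 - 10]
5. n2.idx = false  [B₀.idx == false]
6. n3.ok = true  [terminal]
7. n4.mk = 7  [7]
8. n4.idx = true  [B₀.mk > 9]
9. n5.ok = 11  [terminal]
10. n6.lab = 14  [terminal]
11. n7.ok = 12  [terminal]
12. n4.cnt = false  [B.idx == false]
13. n2.cnt = true  [B₁.cnt == false]
14. n8.ok = -5  [terminal]
15. n9.lab = 14  [terminal]
16. n1.cnt = false  [B₀.idx == false]
17. n10.lab = 19  [terminal]
18. n11.idx = "nwq"  ["n" ++ S.val]
19. n12.ok = 18  [terminal]
20. n11.tag = 18  [18]
21. n0.acc = 23  [c.lab + D.tag - 14]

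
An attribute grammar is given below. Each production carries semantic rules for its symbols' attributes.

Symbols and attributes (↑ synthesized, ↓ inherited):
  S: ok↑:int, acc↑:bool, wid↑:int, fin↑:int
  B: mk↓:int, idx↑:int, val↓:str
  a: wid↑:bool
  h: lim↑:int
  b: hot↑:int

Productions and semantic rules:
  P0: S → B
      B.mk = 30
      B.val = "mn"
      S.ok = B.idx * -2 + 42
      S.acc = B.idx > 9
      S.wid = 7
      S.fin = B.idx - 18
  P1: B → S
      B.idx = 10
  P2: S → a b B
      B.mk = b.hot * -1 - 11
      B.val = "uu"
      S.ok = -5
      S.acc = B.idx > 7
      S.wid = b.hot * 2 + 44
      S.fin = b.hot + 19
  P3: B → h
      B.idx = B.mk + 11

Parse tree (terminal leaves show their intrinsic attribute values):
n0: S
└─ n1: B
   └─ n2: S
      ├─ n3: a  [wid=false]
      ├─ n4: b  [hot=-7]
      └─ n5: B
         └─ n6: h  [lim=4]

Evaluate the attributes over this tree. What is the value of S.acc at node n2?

false

1. n1.mk = 30  [30]
2. n1.val = "mn"  ["mn"]
3. n3.wid = false  [terminal]
4. n4.hot = -7  [terminal]
5. n5.mk = -4  [b.hot * -1 - 11]
6. n5.val = "uu"  ["uu"]
7. n6.lim = 4  [terminal]
8. n5.idx = 7  [B.mk + 11]
9. n2.ok = -5  [-5]
10. n2.acc = false  [B.idx > 7]
11. n2.wid = 30  [b.hot * 2 + 44]
12. n2.fin = 12  [b.hot + 19]
13. n1.idx = 10  [10]
14. n0.ok = 22  [B.idx * -2 + 42]
15. n0.acc = true  [B.idx > 9]
16. n0.wid = 7  [7]
17. n0.fin = -8  [B.idx - 18]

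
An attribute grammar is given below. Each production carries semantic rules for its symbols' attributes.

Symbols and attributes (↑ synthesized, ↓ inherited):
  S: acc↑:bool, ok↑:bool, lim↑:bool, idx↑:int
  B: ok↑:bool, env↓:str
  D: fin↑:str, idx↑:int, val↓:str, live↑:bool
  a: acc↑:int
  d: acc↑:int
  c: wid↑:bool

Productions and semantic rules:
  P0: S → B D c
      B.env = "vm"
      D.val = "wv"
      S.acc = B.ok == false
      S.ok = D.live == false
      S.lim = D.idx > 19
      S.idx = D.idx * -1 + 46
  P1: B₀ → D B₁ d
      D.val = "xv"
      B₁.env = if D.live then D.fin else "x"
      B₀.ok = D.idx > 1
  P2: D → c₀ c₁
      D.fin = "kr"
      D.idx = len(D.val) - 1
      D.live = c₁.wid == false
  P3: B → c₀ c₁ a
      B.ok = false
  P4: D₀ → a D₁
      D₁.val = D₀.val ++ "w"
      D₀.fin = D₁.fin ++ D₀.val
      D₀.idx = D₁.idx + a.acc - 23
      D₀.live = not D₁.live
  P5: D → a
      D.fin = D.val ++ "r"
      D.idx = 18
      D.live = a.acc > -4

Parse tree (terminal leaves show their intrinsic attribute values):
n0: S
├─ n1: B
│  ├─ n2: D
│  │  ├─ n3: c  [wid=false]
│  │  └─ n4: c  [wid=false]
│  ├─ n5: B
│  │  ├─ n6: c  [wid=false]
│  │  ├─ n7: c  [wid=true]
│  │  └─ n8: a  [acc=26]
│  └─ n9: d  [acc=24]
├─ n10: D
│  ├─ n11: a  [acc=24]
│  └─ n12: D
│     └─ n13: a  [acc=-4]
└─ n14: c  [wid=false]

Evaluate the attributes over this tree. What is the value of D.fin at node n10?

1. n1.env = "vm"  ["vm"]
2. n2.val = "xv"  ["xv"]
3. n3.wid = false  [terminal]
4. n4.wid = false  [terminal]
5. n2.fin = "kr"  ["kr"]
6. n2.idx = 1  [len(D.val) - 1]
7. n2.live = true  [c₁.wid == false]
8. n5.env = "kr"  [if D.live then D.fin else "x"]
9. n6.wid = false  [terminal]
10. n7.wid = true  [terminal]
11. n8.acc = 26  [terminal]
12. n5.ok = false  [false]
13. n9.acc = 24  [terminal]
14. n1.ok = false  [D.idx > 1]
15. n10.val = "wv"  ["wv"]
16. n11.acc = 24  [terminal]
17. n12.val = "wvw"  [D₀.val ++ "w"]
18. n13.acc = -4  [terminal]
19. n12.fin = "wvwr"  [D.val ++ "r"]
20. n12.idx = 18  [18]
21. n12.live = false  [a.acc > -4]
22. n10.fin = "wvwrwv"  [D₁.fin ++ D₀.val]
23. n10.idx = 19  [D₁.idx + a.acc - 23]
24. n10.live = true  [not D₁.live]
25. n14.wid = false  [terminal]
26. n0.acc = true  [B.ok == false]
27. n0.ok = false  [D.live == false]
28. n0.lim = false  [D.idx > 19]
29. n0.idx = 27  [D.idx * -1 + 46]

"wvwrwv"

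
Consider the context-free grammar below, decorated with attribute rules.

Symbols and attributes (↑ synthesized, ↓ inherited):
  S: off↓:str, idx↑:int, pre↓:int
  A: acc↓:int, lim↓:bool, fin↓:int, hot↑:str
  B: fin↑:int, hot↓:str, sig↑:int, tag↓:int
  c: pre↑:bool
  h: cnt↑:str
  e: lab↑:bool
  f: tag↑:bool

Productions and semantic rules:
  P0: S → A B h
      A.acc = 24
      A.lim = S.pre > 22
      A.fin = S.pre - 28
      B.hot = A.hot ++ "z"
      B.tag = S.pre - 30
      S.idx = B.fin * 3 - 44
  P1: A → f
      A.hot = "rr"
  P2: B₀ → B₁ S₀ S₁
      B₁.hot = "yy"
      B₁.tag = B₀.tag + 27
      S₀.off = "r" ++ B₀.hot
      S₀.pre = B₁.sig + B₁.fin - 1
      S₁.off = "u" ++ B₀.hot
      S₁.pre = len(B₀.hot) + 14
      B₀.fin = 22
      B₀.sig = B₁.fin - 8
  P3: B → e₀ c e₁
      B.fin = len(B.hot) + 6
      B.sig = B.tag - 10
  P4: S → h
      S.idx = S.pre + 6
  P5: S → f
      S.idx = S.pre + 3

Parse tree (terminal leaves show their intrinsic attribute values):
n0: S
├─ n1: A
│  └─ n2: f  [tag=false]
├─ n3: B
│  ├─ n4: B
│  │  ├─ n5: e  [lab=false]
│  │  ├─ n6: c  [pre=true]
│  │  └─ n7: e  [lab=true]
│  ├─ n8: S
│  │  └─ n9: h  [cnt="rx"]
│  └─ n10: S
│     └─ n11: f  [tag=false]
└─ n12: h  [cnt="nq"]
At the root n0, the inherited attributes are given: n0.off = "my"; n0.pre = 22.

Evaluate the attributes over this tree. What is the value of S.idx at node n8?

22

1. n0.off = "my"  [given at root]
2. n0.pre = 22  [given at root]
3. n1.acc = 24  [24]
4. n1.lim = false  [S.pre > 22]
5. n1.fin = -6  [S.pre - 28]
6. n2.tag = false  [terminal]
7. n1.hot = "rr"  ["rr"]
8. n3.hot = "rrz"  [A.hot ++ "z"]
9. n3.tag = -8  [S.pre - 30]
10. n4.hot = "yy"  ["yy"]
11. n4.tag = 19  [B₀.tag + 27]
12. n5.lab = false  [terminal]
13. n6.pre = true  [terminal]
14. n7.lab = true  [terminal]
15. n4.fin = 8  [len(B.hot) + 6]
16. n4.sig = 9  [B.tag - 10]
17. n8.off = "rrrz"  ["r" ++ B₀.hot]
18. n8.pre = 16  [B₁.sig + B₁.fin - 1]
19. n9.cnt = "rx"  [terminal]
20. n8.idx = 22  [S.pre + 6]
21. n10.off = "urrz"  ["u" ++ B₀.hot]
22. n10.pre = 17  [len(B₀.hot) + 14]
23. n11.tag = false  [terminal]
24. n10.idx = 20  [S.pre + 3]
25. n3.fin = 22  [22]
26. n3.sig = 0  [B₁.fin - 8]
27. n12.cnt = "nq"  [terminal]
28. n0.idx = 22  [B.fin * 3 - 44]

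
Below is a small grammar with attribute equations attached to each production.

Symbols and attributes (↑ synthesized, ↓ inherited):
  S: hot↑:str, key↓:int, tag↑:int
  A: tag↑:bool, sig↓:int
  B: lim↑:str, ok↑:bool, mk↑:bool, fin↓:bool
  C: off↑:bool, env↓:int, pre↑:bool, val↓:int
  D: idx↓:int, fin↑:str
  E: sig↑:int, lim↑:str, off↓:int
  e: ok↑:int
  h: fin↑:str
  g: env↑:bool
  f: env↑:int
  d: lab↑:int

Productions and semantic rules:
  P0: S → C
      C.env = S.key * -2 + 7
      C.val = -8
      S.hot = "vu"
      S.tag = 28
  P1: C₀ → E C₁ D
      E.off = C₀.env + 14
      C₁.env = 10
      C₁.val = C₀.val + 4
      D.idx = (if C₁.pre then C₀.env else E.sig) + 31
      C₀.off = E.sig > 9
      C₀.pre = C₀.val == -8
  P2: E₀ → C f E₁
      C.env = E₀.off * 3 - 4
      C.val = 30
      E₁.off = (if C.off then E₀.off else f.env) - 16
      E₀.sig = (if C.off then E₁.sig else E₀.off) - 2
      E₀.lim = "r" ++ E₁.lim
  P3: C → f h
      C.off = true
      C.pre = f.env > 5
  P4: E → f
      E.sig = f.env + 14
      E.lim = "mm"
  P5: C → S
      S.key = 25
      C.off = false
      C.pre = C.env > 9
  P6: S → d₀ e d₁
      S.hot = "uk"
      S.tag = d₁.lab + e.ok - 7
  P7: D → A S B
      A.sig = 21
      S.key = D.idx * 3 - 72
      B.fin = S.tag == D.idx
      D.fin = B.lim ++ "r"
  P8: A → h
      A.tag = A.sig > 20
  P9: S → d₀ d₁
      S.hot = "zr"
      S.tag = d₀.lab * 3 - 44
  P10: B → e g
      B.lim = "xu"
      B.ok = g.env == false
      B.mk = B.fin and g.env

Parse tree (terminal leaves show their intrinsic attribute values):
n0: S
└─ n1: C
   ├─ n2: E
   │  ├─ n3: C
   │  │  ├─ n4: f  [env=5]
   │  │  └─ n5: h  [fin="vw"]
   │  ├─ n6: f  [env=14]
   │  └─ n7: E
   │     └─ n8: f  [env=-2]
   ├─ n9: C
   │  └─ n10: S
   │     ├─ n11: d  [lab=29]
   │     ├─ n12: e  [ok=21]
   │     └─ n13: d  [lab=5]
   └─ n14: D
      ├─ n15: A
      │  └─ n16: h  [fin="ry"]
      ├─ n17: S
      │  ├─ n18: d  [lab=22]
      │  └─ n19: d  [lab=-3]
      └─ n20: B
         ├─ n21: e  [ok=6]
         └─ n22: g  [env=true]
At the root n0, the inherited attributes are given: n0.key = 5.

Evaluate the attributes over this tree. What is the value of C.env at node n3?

1. n0.key = 5  [given at root]
2. n1.env = -3  [S.key * -2 + 7]
3. n1.val = -8  [-8]
4. n2.off = 11  [C₀.env + 14]
5. n3.env = 29  [E₀.off * 3 - 4]
6. n3.val = 30  [30]
7. n4.env = 5  [terminal]
8. n5.fin = "vw"  [terminal]
9. n3.off = true  [true]
10. n3.pre = false  [f.env > 5]
11. n6.env = 14  [terminal]
12. n7.off = -5  [(if C.off then E₀.off else f.env) - 16]
13. n8.env = -2  [terminal]
14. n7.sig = 12  [f.env + 14]
15. n7.lim = "mm"  ["mm"]
16. n2.sig = 10  [(if C.off then E₁.sig else E₀.off) - 2]
17. n2.lim = "rmm"  ["r" ++ E₁.lim]
18. n9.env = 10  [10]
19. n9.val = -4  [C₀.val + 4]
20. n10.key = 25  [25]
21. n11.lab = 29  [terminal]
22. n12.ok = 21  [terminal]
23. n13.lab = 5  [terminal]
24. n10.hot = "uk"  ["uk"]
25. n10.tag = 19  [d₁.lab + e.ok - 7]
26. n9.off = false  [false]
27. n9.pre = true  [C.env > 9]
28. n14.idx = 28  [(if C₁.pre then C₀.env else E.sig) + 31]
29. n15.sig = 21  [21]
30. n16.fin = "ry"  [terminal]
31. n15.tag = true  [A.sig > 20]
32. n17.key = 12  [D.idx * 3 - 72]
33. n18.lab = 22  [terminal]
34. n19.lab = -3  [terminal]
35. n17.hot = "zr"  ["zr"]
36. n17.tag = 22  [d₀.lab * 3 - 44]
37. n20.fin = false  [S.tag == D.idx]
38. n21.ok = 6  [terminal]
39. n22.env = true  [terminal]
40. n20.lim = "xu"  ["xu"]
41. n20.ok = false  [g.env == false]
42. n20.mk = false  [B.fin and g.env]
43. n14.fin = "xur"  [B.lim ++ "r"]
44. n1.off = true  [E.sig > 9]
45. n1.pre = true  [C₀.val == -8]
46. n0.hot = "vu"  ["vu"]
47. n0.tag = 28  [28]

29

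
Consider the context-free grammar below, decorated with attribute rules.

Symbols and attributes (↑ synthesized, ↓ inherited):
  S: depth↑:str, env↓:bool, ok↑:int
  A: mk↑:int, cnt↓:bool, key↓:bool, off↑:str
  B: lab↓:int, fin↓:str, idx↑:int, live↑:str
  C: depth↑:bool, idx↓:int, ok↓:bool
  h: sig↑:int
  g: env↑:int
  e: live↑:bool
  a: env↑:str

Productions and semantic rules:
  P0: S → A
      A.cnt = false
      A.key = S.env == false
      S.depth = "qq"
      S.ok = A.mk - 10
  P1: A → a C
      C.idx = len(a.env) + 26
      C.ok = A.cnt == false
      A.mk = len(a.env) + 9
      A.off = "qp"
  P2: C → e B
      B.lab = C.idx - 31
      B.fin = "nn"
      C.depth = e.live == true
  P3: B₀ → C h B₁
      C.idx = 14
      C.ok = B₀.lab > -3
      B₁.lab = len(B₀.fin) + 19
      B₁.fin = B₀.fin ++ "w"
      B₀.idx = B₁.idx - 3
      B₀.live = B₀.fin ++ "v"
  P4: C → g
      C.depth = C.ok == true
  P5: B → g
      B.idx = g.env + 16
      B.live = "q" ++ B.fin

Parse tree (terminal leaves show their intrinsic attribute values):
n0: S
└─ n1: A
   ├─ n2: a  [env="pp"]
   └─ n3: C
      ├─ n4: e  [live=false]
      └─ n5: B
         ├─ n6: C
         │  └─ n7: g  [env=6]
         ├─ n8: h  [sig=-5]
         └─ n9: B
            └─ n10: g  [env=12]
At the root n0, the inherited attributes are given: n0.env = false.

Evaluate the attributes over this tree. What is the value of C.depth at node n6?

false

1. n0.env = false  [given at root]
2. n1.cnt = false  [false]
3. n1.key = true  [S.env == false]
4. n2.env = "pp"  [terminal]
5. n3.idx = 28  [len(a.env) + 26]
6. n3.ok = true  [A.cnt == false]
7. n4.live = false  [terminal]
8. n5.lab = -3  [C.idx - 31]
9. n5.fin = "nn"  ["nn"]
10. n6.idx = 14  [14]
11. n6.ok = false  [B₀.lab > -3]
12. n7.env = 6  [terminal]
13. n6.depth = false  [C.ok == true]
14. n8.sig = -5  [terminal]
15. n9.lab = 21  [len(B₀.fin) + 19]
16. n9.fin = "nnw"  [B₀.fin ++ "w"]
17. n10.env = 12  [terminal]
18. n9.idx = 28  [g.env + 16]
19. n9.live = "qnnw"  ["q" ++ B.fin]
20. n5.idx = 25  [B₁.idx - 3]
21. n5.live = "nnv"  [B₀.fin ++ "v"]
22. n3.depth = false  [e.live == true]
23. n1.mk = 11  [len(a.env) + 9]
24. n1.off = "qp"  ["qp"]
25. n0.depth = "qq"  ["qq"]
26. n0.ok = 1  [A.mk - 10]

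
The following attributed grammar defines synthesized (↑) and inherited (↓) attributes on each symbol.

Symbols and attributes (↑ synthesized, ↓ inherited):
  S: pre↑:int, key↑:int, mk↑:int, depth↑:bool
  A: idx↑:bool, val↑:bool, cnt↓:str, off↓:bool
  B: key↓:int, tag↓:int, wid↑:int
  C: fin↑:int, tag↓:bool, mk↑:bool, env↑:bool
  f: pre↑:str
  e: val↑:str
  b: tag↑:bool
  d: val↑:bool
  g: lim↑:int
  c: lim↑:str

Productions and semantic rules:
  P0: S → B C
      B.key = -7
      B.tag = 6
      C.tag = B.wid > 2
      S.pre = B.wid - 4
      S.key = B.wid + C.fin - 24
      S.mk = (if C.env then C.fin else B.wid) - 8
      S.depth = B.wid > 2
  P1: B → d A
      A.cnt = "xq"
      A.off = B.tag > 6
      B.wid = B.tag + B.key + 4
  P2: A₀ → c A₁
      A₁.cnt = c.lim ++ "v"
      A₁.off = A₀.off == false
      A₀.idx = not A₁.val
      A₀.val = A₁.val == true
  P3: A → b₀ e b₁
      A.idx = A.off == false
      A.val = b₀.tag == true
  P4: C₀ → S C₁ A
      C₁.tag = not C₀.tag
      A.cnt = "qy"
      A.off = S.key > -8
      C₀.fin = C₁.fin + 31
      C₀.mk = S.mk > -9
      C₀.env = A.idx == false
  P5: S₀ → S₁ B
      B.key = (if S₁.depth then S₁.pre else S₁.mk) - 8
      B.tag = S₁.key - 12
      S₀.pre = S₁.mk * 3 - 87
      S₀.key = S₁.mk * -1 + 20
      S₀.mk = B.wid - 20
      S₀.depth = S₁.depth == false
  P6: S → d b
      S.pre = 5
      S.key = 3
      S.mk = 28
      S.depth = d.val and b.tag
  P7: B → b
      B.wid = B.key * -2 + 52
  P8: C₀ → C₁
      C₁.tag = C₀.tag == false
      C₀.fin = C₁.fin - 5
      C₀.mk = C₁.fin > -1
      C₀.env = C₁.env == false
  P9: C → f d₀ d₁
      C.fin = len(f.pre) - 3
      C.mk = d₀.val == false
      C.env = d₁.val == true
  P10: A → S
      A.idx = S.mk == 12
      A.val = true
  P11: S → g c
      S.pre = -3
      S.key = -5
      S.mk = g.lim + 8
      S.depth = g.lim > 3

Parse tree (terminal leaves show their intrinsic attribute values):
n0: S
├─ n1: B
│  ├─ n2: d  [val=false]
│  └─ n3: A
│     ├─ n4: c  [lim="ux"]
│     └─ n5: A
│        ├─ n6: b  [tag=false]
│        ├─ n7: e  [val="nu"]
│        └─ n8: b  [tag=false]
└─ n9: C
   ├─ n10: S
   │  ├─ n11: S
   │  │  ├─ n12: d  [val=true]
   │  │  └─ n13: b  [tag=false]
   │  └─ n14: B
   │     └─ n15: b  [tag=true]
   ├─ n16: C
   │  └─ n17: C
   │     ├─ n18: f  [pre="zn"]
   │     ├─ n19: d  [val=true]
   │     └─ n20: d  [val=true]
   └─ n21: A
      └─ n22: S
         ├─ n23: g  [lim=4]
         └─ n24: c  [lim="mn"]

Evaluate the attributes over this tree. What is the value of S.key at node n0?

1. n1.key = -7  [-7]
2. n1.tag = 6  [6]
3. n2.val = false  [terminal]
4. n3.cnt = "xq"  ["xq"]
5. n3.off = false  [B.tag > 6]
6. n4.lim = "ux"  [terminal]
7. n5.cnt = "uxv"  [c.lim ++ "v"]
8. n5.off = true  [A₀.off == false]
9. n6.tag = false  [terminal]
10. n7.val = "nu"  [terminal]
11. n8.tag = false  [terminal]
12. n5.idx = false  [A.off == false]
13. n5.val = false  [b₀.tag == true]
14. n3.idx = true  [not A₁.val]
15. n3.val = false  [A₁.val == true]
16. n1.wid = 3  [B.tag + B.key + 4]
17. n9.tag = true  [B.wid > 2]
18. n12.val = true  [terminal]
19. n13.tag = false  [terminal]
20. n11.pre = 5  [5]
21. n11.key = 3  [3]
22. n11.mk = 28  [28]
23. n11.depth = false  [d.val and b.tag]
24. n14.key = 20  [(if S₁.depth then S₁.pre else S₁.mk) - 8]
25. n14.tag = -9  [S₁.key - 12]
26. n15.tag = true  [terminal]
27. n14.wid = 12  [B.key * -2 + 52]
28. n10.pre = -3  [S₁.mk * 3 - 87]
29. n10.key = -8  [S₁.mk * -1 + 20]
30. n10.mk = -8  [B.wid - 20]
31. n10.depth = true  [S₁.depth == false]
32. n16.tag = false  [not C₀.tag]
33. n17.tag = true  [C₀.tag == false]
34. n18.pre = "zn"  [terminal]
35. n19.val = true  [terminal]
36. n20.val = true  [terminal]
37. n17.fin = -1  [len(f.pre) - 3]
38. n17.mk = false  [d₀.val == false]
39. n17.env = true  [d₁.val == true]
40. n16.fin = -6  [C₁.fin - 5]
41. n16.mk = false  [C₁.fin > -1]
42. n16.env = false  [C₁.env == false]
43. n21.cnt = "qy"  ["qy"]
44. n21.off = false  [S.key > -8]
45. n23.lim = 4  [terminal]
46. n24.lim = "mn"  [terminal]
47. n22.pre = -3  [-3]
48. n22.key = -5  [-5]
49. n22.mk = 12  [g.lim + 8]
50. n22.depth = true  [g.lim > 3]
51. n21.idx = true  [S.mk == 12]
52. n21.val = true  [true]
53. n9.fin = 25  [C₁.fin + 31]
54. n9.mk = true  [S.mk > -9]
55. n9.env = false  [A.idx == false]
56. n0.pre = -1  [B.wid - 4]
57. n0.key = 4  [B.wid + C.fin - 24]
58. n0.mk = -5  [(if C.env then C.fin else B.wid) - 8]
59. n0.depth = true  [B.wid > 2]

4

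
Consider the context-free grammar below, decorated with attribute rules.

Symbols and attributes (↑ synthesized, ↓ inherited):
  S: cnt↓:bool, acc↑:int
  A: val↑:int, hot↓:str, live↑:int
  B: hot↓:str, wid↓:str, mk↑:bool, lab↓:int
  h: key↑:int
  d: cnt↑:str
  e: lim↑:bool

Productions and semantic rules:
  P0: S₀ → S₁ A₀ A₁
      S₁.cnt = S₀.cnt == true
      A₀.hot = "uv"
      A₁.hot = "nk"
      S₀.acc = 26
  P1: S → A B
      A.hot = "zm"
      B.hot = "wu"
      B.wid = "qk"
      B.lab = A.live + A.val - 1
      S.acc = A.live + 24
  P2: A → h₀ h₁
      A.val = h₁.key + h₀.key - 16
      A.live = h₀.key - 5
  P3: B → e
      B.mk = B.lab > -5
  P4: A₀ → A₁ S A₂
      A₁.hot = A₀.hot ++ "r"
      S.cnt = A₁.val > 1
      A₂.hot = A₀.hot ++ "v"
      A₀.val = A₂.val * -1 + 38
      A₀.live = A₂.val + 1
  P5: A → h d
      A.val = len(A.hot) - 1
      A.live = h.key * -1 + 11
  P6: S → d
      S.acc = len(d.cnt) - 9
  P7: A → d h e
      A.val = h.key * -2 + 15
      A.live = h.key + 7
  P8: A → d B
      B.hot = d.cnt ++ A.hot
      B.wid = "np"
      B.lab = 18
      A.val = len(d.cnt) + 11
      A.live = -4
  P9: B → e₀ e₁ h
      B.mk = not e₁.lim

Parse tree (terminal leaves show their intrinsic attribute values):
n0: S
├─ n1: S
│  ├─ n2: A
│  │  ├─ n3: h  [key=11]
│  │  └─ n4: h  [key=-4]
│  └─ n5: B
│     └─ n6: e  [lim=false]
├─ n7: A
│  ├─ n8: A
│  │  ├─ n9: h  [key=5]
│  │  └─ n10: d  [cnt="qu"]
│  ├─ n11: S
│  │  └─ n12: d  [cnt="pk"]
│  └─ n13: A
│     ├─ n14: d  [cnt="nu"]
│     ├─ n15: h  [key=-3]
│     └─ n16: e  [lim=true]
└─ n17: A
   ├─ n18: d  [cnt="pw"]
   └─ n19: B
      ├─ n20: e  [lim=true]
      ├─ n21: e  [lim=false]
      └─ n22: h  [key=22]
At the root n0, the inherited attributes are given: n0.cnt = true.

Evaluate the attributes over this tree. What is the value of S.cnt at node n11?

true

1. n0.cnt = true  [given at root]
2. n1.cnt = true  [S₀.cnt == true]
3. n2.hot = "zm"  ["zm"]
4. n3.key = 11  [terminal]
5. n4.key = -4  [terminal]
6. n2.val = -9  [h₁.key + h₀.key - 16]
7. n2.live = 6  [h₀.key - 5]
8. n5.hot = "wu"  ["wu"]
9. n5.wid = "qk"  ["qk"]
10. n5.lab = -4  [A.live + A.val - 1]
11. n6.lim = false  [terminal]
12. n5.mk = true  [B.lab > -5]
13. n1.acc = 30  [A.live + 24]
14. n7.hot = "uv"  ["uv"]
15. n8.hot = "uvr"  [A₀.hot ++ "r"]
16. n9.key = 5  [terminal]
17. n10.cnt = "qu"  [terminal]
18. n8.val = 2  [len(A.hot) - 1]
19. n8.live = 6  [h.key * -1 + 11]
20. n11.cnt = true  [A₁.val > 1]
21. n12.cnt = "pk"  [terminal]
22. n11.acc = -7  [len(d.cnt) - 9]
23. n13.hot = "uvv"  [A₀.hot ++ "v"]
24. n14.cnt = "nu"  [terminal]
25. n15.key = -3  [terminal]
26. n16.lim = true  [terminal]
27. n13.val = 21  [h.key * -2 + 15]
28. n13.live = 4  [h.key + 7]
29. n7.val = 17  [A₂.val * -1 + 38]
30. n7.live = 22  [A₂.val + 1]
31. n17.hot = "nk"  ["nk"]
32. n18.cnt = "pw"  [terminal]
33. n19.hot = "pwnk"  [d.cnt ++ A.hot]
34. n19.wid = "np"  ["np"]
35. n19.lab = 18  [18]
36. n20.lim = true  [terminal]
37. n21.lim = false  [terminal]
38. n22.key = 22  [terminal]
39. n19.mk = true  [not e₁.lim]
40. n17.val = 13  [len(d.cnt) + 11]
41. n17.live = -4  [-4]
42. n0.acc = 26  [26]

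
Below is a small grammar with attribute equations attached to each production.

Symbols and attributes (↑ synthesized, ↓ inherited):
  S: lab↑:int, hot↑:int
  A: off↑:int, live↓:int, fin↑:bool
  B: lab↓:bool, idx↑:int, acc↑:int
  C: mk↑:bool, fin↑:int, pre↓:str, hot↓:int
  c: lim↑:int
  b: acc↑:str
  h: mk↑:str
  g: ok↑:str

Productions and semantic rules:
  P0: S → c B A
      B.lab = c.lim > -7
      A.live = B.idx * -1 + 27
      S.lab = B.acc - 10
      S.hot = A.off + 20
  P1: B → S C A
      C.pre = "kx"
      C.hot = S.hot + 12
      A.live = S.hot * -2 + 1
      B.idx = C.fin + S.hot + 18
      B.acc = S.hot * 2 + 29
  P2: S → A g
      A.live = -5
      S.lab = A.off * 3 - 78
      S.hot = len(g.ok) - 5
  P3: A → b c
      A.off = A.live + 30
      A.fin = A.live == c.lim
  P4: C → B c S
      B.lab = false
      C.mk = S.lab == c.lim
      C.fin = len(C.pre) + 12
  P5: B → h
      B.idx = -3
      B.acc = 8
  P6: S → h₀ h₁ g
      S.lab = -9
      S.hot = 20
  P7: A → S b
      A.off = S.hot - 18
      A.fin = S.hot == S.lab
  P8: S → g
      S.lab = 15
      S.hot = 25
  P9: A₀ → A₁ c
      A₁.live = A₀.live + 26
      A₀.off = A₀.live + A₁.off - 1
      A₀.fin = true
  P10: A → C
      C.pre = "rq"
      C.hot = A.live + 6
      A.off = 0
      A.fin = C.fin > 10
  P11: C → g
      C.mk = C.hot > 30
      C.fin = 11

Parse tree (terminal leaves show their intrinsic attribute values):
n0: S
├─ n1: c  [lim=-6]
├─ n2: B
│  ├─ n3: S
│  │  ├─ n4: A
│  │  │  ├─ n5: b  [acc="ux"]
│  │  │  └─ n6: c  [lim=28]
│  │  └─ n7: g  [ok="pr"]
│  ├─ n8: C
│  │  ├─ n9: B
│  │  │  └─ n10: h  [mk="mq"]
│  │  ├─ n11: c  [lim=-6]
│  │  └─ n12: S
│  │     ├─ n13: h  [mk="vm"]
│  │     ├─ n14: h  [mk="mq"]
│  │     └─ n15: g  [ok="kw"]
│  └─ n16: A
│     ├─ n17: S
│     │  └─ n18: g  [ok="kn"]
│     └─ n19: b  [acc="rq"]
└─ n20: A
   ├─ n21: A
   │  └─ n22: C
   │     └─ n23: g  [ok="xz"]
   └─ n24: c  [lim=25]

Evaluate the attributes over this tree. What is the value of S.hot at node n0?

1. n1.lim = -6  [terminal]
2. n2.lab = true  [c.lim > -7]
3. n4.live = -5  [-5]
4. n5.acc = "ux"  [terminal]
5. n6.lim = 28  [terminal]
6. n4.off = 25  [A.live + 30]
7. n4.fin = false  [A.live == c.lim]
8. n7.ok = "pr"  [terminal]
9. n3.lab = -3  [A.off * 3 - 78]
10. n3.hot = -3  [len(g.ok) - 5]
11. n8.pre = "kx"  ["kx"]
12. n8.hot = 9  [S.hot + 12]
13. n9.lab = false  [false]
14. n10.mk = "mq"  [terminal]
15. n9.idx = -3  [-3]
16. n9.acc = 8  [8]
17. n11.lim = -6  [terminal]
18. n13.mk = "vm"  [terminal]
19. n14.mk = "mq"  [terminal]
20. n15.ok = "kw"  [terminal]
21. n12.lab = -9  [-9]
22. n12.hot = 20  [20]
23. n8.mk = false  [S.lab == c.lim]
24. n8.fin = 14  [len(C.pre) + 12]
25. n16.live = 7  [S.hot * -2 + 1]
26. n18.ok = "kn"  [terminal]
27. n17.lab = 15  [15]
28. n17.hot = 25  [25]
29. n19.acc = "rq"  [terminal]
30. n16.off = 7  [S.hot - 18]
31. n16.fin = false  [S.hot == S.lab]
32. n2.idx = 29  [C.fin + S.hot + 18]
33. n2.acc = 23  [S.hot * 2 + 29]
34. n20.live = -2  [B.idx * -1 + 27]
35. n21.live = 24  [A₀.live + 26]
36. n22.pre = "rq"  ["rq"]
37. n22.hot = 30  [A.live + 6]
38. n23.ok = "xz"  [terminal]
39. n22.mk = false  [C.hot > 30]
40. n22.fin = 11  [11]
41. n21.off = 0  [0]
42. n21.fin = true  [C.fin > 10]
43. n24.lim = 25  [terminal]
44. n20.off = -3  [A₀.live + A₁.off - 1]
45. n20.fin = true  [true]
46. n0.lab = 13  [B.acc - 10]
47. n0.hot = 17  [A.off + 20]

17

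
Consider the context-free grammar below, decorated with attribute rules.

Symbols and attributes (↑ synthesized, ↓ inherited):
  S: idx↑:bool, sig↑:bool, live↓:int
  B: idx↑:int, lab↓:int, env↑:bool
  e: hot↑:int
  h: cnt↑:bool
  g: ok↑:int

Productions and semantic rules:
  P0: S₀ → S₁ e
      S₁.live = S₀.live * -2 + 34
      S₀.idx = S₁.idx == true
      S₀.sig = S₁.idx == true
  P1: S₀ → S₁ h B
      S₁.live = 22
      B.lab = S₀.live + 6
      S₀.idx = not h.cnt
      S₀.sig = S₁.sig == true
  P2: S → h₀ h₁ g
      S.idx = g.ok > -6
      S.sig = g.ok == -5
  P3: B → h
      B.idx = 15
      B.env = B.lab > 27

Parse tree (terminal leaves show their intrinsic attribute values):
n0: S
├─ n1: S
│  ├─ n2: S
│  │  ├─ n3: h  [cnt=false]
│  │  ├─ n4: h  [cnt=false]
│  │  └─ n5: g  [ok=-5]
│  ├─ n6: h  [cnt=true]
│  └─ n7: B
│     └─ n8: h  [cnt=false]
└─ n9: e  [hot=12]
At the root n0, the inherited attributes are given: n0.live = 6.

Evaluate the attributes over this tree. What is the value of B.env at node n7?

true

1. n0.live = 6  [given at root]
2. n1.live = 22  [S₀.live * -2 + 34]
3. n2.live = 22  [22]
4. n3.cnt = false  [terminal]
5. n4.cnt = false  [terminal]
6. n5.ok = -5  [terminal]
7. n2.idx = true  [g.ok > -6]
8. n2.sig = true  [g.ok == -5]
9. n6.cnt = true  [terminal]
10. n7.lab = 28  [S₀.live + 6]
11. n8.cnt = false  [terminal]
12. n7.idx = 15  [15]
13. n7.env = true  [B.lab > 27]
14. n1.idx = false  [not h.cnt]
15. n1.sig = true  [S₁.sig == true]
16. n9.hot = 12  [terminal]
17. n0.idx = false  [S₁.idx == true]
18. n0.sig = false  [S₁.idx == true]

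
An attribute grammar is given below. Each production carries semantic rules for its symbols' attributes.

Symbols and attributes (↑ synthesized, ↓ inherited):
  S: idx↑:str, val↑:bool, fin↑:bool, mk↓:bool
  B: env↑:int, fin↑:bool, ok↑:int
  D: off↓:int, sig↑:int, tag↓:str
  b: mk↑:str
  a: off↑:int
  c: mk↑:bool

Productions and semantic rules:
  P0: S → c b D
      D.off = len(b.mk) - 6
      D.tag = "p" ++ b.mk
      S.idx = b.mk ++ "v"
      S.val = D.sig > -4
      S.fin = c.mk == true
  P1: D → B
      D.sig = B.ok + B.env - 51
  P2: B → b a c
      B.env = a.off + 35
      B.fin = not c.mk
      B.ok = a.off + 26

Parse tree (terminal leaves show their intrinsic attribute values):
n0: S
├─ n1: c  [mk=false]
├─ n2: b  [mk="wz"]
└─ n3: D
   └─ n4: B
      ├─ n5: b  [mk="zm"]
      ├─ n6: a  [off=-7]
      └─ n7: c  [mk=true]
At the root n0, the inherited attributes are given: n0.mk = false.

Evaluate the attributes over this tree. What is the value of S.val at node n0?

1. n0.mk = false  [given at root]
2. n1.mk = false  [terminal]
3. n2.mk = "wz"  [terminal]
4. n3.off = -4  [len(b.mk) - 6]
5. n3.tag = "pwz"  ["p" ++ b.mk]
6. n5.mk = "zm"  [terminal]
7. n6.off = -7  [terminal]
8. n7.mk = true  [terminal]
9. n4.env = 28  [a.off + 35]
10. n4.fin = false  [not c.mk]
11. n4.ok = 19  [a.off + 26]
12. n3.sig = -4  [B.ok + B.env - 51]
13. n0.idx = "wzv"  [b.mk ++ "v"]
14. n0.val = false  [D.sig > -4]
15. n0.fin = false  [c.mk == true]

false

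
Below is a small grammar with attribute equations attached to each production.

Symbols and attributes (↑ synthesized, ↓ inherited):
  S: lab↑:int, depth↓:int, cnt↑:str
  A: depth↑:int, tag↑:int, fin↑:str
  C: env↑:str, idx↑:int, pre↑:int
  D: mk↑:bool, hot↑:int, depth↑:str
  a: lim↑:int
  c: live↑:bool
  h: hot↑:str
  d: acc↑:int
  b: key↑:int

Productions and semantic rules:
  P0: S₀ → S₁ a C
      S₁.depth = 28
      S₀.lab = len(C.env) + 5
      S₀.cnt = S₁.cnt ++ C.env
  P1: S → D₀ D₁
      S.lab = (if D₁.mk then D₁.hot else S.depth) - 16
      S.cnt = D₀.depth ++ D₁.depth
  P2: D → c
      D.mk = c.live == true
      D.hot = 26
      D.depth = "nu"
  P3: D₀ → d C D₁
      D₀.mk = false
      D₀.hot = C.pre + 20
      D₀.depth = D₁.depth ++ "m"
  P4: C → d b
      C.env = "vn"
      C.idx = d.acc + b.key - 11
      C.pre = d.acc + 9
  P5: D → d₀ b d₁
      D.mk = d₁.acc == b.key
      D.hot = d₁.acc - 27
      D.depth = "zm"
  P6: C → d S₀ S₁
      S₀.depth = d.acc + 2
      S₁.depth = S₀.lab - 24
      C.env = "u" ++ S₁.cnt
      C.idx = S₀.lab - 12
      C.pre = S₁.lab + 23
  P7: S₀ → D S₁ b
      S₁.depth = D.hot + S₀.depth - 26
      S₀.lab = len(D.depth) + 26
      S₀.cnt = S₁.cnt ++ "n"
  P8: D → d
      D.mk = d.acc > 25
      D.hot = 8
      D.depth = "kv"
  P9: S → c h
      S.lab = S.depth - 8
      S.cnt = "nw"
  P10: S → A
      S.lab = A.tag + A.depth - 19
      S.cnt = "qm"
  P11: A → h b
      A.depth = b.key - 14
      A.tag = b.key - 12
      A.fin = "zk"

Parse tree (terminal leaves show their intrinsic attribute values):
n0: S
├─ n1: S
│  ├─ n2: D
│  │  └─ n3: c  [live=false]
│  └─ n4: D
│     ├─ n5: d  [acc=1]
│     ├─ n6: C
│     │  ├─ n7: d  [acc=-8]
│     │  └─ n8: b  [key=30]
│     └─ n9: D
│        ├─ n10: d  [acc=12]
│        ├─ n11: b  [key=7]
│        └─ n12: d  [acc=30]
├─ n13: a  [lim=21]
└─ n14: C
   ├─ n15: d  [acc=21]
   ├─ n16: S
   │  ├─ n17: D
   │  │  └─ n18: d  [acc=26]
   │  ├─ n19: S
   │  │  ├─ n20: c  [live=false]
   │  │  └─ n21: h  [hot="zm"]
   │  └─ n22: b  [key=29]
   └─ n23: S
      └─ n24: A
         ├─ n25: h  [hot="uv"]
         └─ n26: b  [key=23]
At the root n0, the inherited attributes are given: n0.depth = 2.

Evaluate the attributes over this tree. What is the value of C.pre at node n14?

1. n0.depth = 2  [given at root]
2. n1.depth = 28  [28]
3. n3.live = false  [terminal]
4. n2.mk = false  [c.live == true]
5. n2.hot = 26  [26]
6. n2.depth = "nu"  ["nu"]
7. n5.acc = 1  [terminal]
8. n7.acc = -8  [terminal]
9. n8.key = 30  [terminal]
10. n6.env = "vn"  ["vn"]
11. n6.idx = 11  [d.acc + b.key - 11]
12. n6.pre = 1  [d.acc + 9]
13. n10.acc = 12  [terminal]
14. n11.key = 7  [terminal]
15. n12.acc = 30  [terminal]
16. n9.mk = false  [d₁.acc == b.key]
17. n9.hot = 3  [d₁.acc - 27]
18. n9.depth = "zm"  ["zm"]
19. n4.mk = false  [false]
20. n4.hot = 21  [C.pre + 20]
21. n4.depth = "zmm"  [D₁.depth ++ "m"]
22. n1.lab = 12  [(if D₁.mk then D₁.hot else S.depth) - 16]
23. n1.cnt = "nuzmm"  [D₀.depth ++ D₁.depth]
24. n13.lim = 21  [terminal]
25. n15.acc = 21  [terminal]
26. n16.depth = 23  [d.acc + 2]
27. n18.acc = 26  [terminal]
28. n17.mk = true  [d.acc > 25]
29. n17.hot = 8  [8]
30. n17.depth = "kv"  ["kv"]
31. n19.depth = 5  [D.hot + S₀.depth - 26]
32. n20.live = false  [terminal]
33. n21.hot = "zm"  [terminal]
34. n19.lab = -3  [S.depth - 8]
35. n19.cnt = "nw"  ["nw"]
36. n22.key = 29  [terminal]
37. n16.lab = 28  [len(D.depth) + 26]
38. n16.cnt = "nwn"  [S₁.cnt ++ "n"]
39. n23.depth = 4  [S₀.lab - 24]
40. n25.hot = "uv"  [terminal]
41. n26.key = 23  [terminal]
42. n24.depth = 9  [b.key - 14]
43. n24.tag = 11  [b.key - 12]
44. n24.fin = "zk"  ["zk"]
45. n23.lab = 1  [A.tag + A.depth - 19]
46. n23.cnt = "qm"  ["qm"]
47. n14.env = "uqm"  ["u" ++ S₁.cnt]
48. n14.idx = 16  [S₀.lab - 12]
49. n14.pre = 24  [S₁.lab + 23]
50. n0.lab = 8  [len(C.env) + 5]
51. n0.cnt = "nuzmmuqm"  [S₁.cnt ++ C.env]

24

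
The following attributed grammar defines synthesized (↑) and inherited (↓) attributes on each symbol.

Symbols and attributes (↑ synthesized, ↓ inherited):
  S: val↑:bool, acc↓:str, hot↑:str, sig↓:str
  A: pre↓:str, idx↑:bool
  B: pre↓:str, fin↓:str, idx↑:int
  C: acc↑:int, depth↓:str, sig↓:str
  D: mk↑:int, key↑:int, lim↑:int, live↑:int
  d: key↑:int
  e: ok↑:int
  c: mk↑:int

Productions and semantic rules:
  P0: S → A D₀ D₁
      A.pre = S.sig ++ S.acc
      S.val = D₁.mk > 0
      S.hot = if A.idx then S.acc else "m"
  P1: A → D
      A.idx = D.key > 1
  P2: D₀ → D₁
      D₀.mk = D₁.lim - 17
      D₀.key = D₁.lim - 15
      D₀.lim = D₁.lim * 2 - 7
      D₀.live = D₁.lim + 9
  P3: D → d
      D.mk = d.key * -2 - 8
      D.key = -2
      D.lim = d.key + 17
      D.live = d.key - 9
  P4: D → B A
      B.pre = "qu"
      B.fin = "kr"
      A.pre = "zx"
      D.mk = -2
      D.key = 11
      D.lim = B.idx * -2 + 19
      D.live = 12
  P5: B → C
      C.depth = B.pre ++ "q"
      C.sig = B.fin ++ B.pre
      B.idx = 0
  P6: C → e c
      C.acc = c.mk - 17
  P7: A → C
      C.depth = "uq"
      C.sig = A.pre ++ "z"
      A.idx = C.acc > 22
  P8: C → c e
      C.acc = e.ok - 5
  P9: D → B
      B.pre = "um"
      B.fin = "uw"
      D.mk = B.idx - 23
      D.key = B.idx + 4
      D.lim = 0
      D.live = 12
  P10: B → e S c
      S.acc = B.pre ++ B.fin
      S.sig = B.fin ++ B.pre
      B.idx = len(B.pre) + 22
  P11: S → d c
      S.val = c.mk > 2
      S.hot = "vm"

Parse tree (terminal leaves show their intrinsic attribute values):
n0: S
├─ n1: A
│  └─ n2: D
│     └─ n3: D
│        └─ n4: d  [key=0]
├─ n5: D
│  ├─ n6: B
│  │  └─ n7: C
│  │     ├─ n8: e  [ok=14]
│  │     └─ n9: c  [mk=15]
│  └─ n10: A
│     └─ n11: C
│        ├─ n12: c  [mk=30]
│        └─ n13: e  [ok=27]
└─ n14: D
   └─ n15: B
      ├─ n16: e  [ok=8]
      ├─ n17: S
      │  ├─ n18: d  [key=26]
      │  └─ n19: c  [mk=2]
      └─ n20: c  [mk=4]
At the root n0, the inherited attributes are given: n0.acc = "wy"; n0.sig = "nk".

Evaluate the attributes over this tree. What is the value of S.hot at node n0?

1. n0.acc = "wy"  [given at root]
2. n0.sig = "nk"  [given at root]
3. n1.pre = "nkwy"  [S.sig ++ S.acc]
4. n4.key = 0  [terminal]
5. n3.mk = -8  [d.key * -2 - 8]
6. n3.key = -2  [-2]
7. n3.lim = 17  [d.key + 17]
8. n3.live = -9  [d.key - 9]
9. n2.mk = 0  [D₁.lim - 17]
10. n2.key = 2  [D₁.lim - 15]
11. n2.lim = 27  [D₁.lim * 2 - 7]
12. n2.live = 26  [D₁.lim + 9]
13. n1.idx = true  [D.key > 1]
14. n6.pre = "qu"  ["qu"]
15. n6.fin = "kr"  ["kr"]
16. n7.depth = "quq"  [B.pre ++ "q"]
17. n7.sig = "krqu"  [B.fin ++ B.pre]
18. n8.ok = 14  [terminal]
19. n9.mk = 15  [terminal]
20. n7.acc = -2  [c.mk - 17]
21. n6.idx = 0  [0]
22. n10.pre = "zx"  ["zx"]
23. n11.depth = "uq"  ["uq"]
24. n11.sig = "zxz"  [A.pre ++ "z"]
25. n12.mk = 30  [terminal]
26. n13.ok = 27  [terminal]
27. n11.acc = 22  [e.ok - 5]
28. n10.idx = false  [C.acc > 22]
29. n5.mk = -2  [-2]
30. n5.key = 11  [11]
31. n5.lim = 19  [B.idx * -2 + 19]
32. n5.live = 12  [12]
33. n15.pre = "um"  ["um"]
34. n15.fin = "uw"  ["uw"]
35. n16.ok = 8  [terminal]
36. n17.acc = "umuw"  [B.pre ++ B.fin]
37. n17.sig = "uwum"  [B.fin ++ B.pre]
38. n18.key = 26  [terminal]
39. n19.mk = 2  [terminal]
40. n17.val = false  [c.mk > 2]
41. n17.hot = "vm"  ["vm"]
42. n20.mk = 4  [terminal]
43. n15.idx = 24  [len(B.pre) + 22]
44. n14.mk = 1  [B.idx - 23]
45. n14.key = 28  [B.idx + 4]
46. n14.lim = 0  [0]
47. n14.live = 12  [12]
48. n0.val = true  [D₁.mk > 0]
49. n0.hot = "wy"  [if A.idx then S.acc else "m"]

"wy"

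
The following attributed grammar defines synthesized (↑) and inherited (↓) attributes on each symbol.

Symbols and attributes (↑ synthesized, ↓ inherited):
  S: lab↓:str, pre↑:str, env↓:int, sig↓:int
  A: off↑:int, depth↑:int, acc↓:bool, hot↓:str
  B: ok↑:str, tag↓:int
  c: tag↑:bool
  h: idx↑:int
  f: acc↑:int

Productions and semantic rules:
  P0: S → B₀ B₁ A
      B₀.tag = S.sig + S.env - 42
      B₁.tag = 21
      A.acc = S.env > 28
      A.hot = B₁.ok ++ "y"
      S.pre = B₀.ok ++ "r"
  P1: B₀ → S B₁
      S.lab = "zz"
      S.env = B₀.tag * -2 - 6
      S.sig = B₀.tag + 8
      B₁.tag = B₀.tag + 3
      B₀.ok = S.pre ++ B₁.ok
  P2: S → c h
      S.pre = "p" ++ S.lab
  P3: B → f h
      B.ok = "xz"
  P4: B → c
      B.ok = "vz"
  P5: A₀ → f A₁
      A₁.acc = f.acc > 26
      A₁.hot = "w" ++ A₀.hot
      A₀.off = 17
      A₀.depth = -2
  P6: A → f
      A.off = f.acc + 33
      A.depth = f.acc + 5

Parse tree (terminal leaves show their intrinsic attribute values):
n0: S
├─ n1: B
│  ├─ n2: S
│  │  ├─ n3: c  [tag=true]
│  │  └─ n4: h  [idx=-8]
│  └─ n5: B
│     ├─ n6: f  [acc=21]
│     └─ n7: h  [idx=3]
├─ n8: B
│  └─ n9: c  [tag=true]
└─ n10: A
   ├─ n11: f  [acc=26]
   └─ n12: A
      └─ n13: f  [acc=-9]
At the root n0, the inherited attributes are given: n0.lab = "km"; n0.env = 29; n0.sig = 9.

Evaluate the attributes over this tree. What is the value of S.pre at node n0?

1. n0.lab = "km"  [given at root]
2. n0.env = 29  [given at root]
3. n0.sig = 9  [given at root]
4. n1.tag = -4  [S.sig + S.env - 42]
5. n2.lab = "zz"  ["zz"]
6. n2.env = 2  [B₀.tag * -2 - 6]
7. n2.sig = 4  [B₀.tag + 8]
8. n3.tag = true  [terminal]
9. n4.idx = -8  [terminal]
10. n2.pre = "pzz"  ["p" ++ S.lab]
11. n5.tag = -1  [B₀.tag + 3]
12. n6.acc = 21  [terminal]
13. n7.idx = 3  [terminal]
14. n5.ok = "xz"  ["xz"]
15. n1.ok = "pzzxz"  [S.pre ++ B₁.ok]
16. n8.tag = 21  [21]
17. n9.tag = true  [terminal]
18. n8.ok = "vz"  ["vz"]
19. n10.acc = true  [S.env > 28]
20. n10.hot = "vzy"  [B₁.ok ++ "y"]
21. n11.acc = 26  [terminal]
22. n12.acc = false  [f.acc > 26]
23. n12.hot = "wvzy"  ["w" ++ A₀.hot]
24. n13.acc = -9  [terminal]
25. n12.off = 24  [f.acc + 33]
26. n12.depth = -4  [f.acc + 5]
27. n10.off = 17  [17]
28. n10.depth = -2  [-2]
29. n0.pre = "pzzxzr"  [B₀.ok ++ "r"]

"pzzxzr"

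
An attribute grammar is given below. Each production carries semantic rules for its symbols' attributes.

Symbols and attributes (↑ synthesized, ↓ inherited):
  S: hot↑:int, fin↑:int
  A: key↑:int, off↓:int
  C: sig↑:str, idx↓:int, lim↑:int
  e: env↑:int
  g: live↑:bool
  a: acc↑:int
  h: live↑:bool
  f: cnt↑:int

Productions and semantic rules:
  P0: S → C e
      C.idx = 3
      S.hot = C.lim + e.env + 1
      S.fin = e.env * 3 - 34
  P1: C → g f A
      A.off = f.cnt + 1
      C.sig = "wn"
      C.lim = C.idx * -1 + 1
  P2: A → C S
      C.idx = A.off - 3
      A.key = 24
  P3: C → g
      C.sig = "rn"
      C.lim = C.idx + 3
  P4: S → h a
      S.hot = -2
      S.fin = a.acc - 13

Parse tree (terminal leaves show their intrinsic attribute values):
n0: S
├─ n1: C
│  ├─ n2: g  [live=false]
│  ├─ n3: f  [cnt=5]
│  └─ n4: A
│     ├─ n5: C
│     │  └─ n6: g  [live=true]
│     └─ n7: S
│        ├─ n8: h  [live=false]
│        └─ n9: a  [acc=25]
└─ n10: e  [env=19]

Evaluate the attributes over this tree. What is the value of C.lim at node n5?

1. n1.idx = 3  [3]
2. n2.live = false  [terminal]
3. n3.cnt = 5  [terminal]
4. n4.off = 6  [f.cnt + 1]
5. n5.idx = 3  [A.off - 3]
6. n6.live = true  [terminal]
7. n5.sig = "rn"  ["rn"]
8. n5.lim = 6  [C.idx + 3]
9. n8.live = false  [terminal]
10. n9.acc = 25  [terminal]
11. n7.hot = -2  [-2]
12. n7.fin = 12  [a.acc - 13]
13. n4.key = 24  [24]
14. n1.sig = "wn"  ["wn"]
15. n1.lim = -2  [C.idx * -1 + 1]
16. n10.env = 19  [terminal]
17. n0.hot = 18  [C.lim + e.env + 1]
18. n0.fin = 23  [e.env * 3 - 34]

6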